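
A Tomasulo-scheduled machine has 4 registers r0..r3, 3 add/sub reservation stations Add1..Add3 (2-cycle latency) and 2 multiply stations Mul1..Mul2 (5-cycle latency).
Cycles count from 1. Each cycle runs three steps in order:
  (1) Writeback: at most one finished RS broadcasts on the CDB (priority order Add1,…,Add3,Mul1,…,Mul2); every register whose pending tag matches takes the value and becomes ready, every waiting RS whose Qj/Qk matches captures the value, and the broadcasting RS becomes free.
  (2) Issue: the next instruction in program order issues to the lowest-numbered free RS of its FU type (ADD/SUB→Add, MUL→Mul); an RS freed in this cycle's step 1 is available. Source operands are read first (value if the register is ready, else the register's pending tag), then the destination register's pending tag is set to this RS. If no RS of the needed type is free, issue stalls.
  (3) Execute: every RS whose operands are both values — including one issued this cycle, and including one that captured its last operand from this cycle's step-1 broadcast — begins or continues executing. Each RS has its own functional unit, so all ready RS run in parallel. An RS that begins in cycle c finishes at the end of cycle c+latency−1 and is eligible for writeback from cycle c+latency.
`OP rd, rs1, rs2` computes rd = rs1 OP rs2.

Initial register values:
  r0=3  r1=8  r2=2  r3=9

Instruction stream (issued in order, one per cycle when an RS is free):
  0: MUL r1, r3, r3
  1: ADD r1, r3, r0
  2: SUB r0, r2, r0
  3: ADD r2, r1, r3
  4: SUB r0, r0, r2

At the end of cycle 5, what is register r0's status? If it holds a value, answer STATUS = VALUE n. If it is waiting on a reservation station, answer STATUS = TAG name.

STATUS = TAG Add2

c1: issue MUL r1<-Mul1 | r0:3,r1:Mul1,r2:2,r3:9
c2: issue ADD r1<-Add1 | r0:3,r1:Add1,r2:2,r3:9
c3: issue SUB r0<-Add2 | r0:Add2,r1:Add1,r2:2,r3:9
c4: CDB Add1=12; issue ADD r2<-Add1 | r0:Add2,r1:12,r2:Add1,r3:9
c5: CDB Add2=-1; issue SUB r0<-Add2 | r0:Add2,r1:12,r2:Add1,r3:9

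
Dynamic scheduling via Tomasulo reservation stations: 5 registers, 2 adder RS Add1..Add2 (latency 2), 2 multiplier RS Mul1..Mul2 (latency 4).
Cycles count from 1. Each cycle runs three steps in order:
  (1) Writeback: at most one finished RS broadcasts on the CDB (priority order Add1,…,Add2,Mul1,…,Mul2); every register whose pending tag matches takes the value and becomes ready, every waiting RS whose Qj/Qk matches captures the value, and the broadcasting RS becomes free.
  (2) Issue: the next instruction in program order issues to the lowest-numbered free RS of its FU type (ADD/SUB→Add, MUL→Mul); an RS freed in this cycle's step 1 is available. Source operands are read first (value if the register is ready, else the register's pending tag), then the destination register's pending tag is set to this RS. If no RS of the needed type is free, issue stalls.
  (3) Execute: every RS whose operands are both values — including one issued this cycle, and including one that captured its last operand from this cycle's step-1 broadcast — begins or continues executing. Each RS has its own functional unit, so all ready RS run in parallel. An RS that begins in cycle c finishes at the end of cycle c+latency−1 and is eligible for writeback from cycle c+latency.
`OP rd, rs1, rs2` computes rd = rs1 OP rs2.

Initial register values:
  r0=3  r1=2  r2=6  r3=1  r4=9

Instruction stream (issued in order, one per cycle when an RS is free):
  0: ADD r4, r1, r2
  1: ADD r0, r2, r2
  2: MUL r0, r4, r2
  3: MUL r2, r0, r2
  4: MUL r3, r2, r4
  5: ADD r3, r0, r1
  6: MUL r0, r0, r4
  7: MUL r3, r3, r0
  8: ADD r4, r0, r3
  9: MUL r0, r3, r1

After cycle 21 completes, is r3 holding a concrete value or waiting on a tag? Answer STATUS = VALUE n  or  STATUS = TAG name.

STATUS = VALUE 19200

  c1: issue ADD r4<-Add1  regs: r0:3,r1:2,r2:6,r3:1,r4:Add1
  c2: issue ADD r0<-Add2  regs: r0:Add2,r1:2,r2:6,r3:1,r4:Add1
  c3: CDB Add1=8; issue MUL r0<-Mul1  regs: r0:Mul1,r1:2,r2:6,r3:1,r4:8
  c4: CDB Add2=12; issue MUL r2<-Mul2  regs: r0:Mul1,r1:2,r2:Mul2,r3:1,r4:8
  c5: stall  regs: r0:Mul1,r1:2,r2:Mul2,r3:1,r4:8
  c6: stall  regs: r0:Mul1,r1:2,r2:Mul2,r3:1,r4:8
  c7: CDB Mul1=48; issue MUL r3<-Mul1  regs: r0:48,r1:2,r2:Mul2,r3:Mul1,r4:8
  c8: issue ADD r3<-Add1  regs: r0:48,r1:2,r2:Mul2,r3:Add1,r4:8
  c9: stall  regs: r0:48,r1:2,r2:Mul2,r3:Add1,r4:8
  c10: CDB Add1=50; stall  regs: r0:48,r1:2,r2:Mul2,r3:50,r4:8
  c11: CDB Mul2=288; issue MUL r0<-Mul2  regs: r0:Mul2,r1:2,r2:288,r3:50,r4:8
  c12: stall  regs: r0:Mul2,r1:2,r2:288,r3:50,r4:8
  c13: stall  regs: r0:Mul2,r1:2,r2:288,r3:50,r4:8
  c14: stall  regs: r0:Mul2,r1:2,r2:288,r3:50,r4:8
  c15: CDB Mul1=2304; issue MUL r3<-Mul1  regs: r0:Mul2,r1:2,r2:288,r3:Mul1,r4:8
  c16: CDB Mul2=384; issue ADD r4<-Add1  regs: r0:384,r1:2,r2:288,r3:Mul1,r4:Add1
  c17: issue MUL r0<-Mul2  regs: r0:Mul2,r1:2,r2:288,r3:Mul1,r4:Add1
  c18: -  regs: r0:Mul2,r1:2,r2:288,r3:Mul1,r4:Add1
  c19: -  regs: r0:Mul2,r1:2,r2:288,r3:Mul1,r4:Add1
  c20: CDB Mul1=19200  regs: r0:Mul2,r1:2,r2:288,r3:19200,r4:Add1
  c21: -  regs: r0:Mul2,r1:2,r2:288,r3:19200,r4:Add1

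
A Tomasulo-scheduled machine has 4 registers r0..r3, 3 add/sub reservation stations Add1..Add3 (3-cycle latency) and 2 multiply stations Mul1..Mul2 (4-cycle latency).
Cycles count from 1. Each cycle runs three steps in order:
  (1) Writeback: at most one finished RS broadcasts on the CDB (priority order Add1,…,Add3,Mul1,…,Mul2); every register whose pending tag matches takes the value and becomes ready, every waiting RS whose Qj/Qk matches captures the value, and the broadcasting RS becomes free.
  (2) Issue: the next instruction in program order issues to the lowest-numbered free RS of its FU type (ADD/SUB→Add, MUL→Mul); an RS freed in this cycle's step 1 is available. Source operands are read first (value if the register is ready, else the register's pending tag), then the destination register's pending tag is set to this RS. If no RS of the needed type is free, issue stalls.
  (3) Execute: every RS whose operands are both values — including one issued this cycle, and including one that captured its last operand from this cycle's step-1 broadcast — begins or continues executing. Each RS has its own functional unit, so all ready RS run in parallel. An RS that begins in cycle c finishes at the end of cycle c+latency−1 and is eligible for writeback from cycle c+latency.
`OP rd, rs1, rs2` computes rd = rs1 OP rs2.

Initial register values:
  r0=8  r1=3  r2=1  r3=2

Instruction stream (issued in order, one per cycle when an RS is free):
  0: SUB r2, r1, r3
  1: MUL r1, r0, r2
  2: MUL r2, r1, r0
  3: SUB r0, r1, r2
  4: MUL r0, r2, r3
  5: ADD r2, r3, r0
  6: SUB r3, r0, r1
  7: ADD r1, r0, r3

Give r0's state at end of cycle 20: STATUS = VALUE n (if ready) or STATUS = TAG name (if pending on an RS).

STATUS = VALUE 128

cycle 1: issue SUB r2<-Add1 // r0:8,r1:3,r2:Add1,r3:2
cycle 2: issue MUL r1<-Mul1 // r0:8,r1:Mul1,r2:Add1,r3:2
cycle 3: issue MUL r2<-Mul2 // r0:8,r1:Mul1,r2:Mul2,r3:2
cycle 4: CDB Add1=1; issue SUB r0<-Add1 // r0:Add1,r1:Mul1,r2:Mul2,r3:2
cycle 5: stall // r0:Add1,r1:Mul1,r2:Mul2,r3:2
cycle 6: stall // r0:Add1,r1:Mul1,r2:Mul2,r3:2
cycle 7: stall // r0:Add1,r1:Mul1,r2:Mul2,r3:2
cycle 8: CDB Mul1=8; issue MUL r0<-Mul1 // r0:Mul1,r1:8,r2:Mul2,r3:2
cycle 9: issue ADD r2<-Add2 // r0:Mul1,r1:8,r2:Add2,r3:2
cycle 10: issue SUB r3<-Add3 // r0:Mul1,r1:8,r2:Add2,r3:Add3
cycle 11: stall // r0:Mul1,r1:8,r2:Add2,r3:Add3
cycle 12: CDB Mul2=64; stall // r0:Mul1,r1:8,r2:Add2,r3:Add3
cycle 13: stall // r0:Mul1,r1:8,r2:Add2,r3:Add3
cycle 14: stall // r0:Mul1,r1:8,r2:Add2,r3:Add3
cycle 15: CDB Add1=-56; issue ADD r1<-Add1 // r0:Mul1,r1:Add1,r2:Add2,r3:Add3
cycle 16: CDB Mul1=128 // r0:128,r1:Add1,r2:Add2,r3:Add3
cycle 17: - // r0:128,r1:Add1,r2:Add2,r3:Add3
cycle 18: - // r0:128,r1:Add1,r2:Add2,r3:Add3
cycle 19: CDB Add2=130 // r0:128,r1:Add1,r2:130,r3:Add3
cycle 20: CDB Add3=120 // r0:128,r1:Add1,r2:130,r3:120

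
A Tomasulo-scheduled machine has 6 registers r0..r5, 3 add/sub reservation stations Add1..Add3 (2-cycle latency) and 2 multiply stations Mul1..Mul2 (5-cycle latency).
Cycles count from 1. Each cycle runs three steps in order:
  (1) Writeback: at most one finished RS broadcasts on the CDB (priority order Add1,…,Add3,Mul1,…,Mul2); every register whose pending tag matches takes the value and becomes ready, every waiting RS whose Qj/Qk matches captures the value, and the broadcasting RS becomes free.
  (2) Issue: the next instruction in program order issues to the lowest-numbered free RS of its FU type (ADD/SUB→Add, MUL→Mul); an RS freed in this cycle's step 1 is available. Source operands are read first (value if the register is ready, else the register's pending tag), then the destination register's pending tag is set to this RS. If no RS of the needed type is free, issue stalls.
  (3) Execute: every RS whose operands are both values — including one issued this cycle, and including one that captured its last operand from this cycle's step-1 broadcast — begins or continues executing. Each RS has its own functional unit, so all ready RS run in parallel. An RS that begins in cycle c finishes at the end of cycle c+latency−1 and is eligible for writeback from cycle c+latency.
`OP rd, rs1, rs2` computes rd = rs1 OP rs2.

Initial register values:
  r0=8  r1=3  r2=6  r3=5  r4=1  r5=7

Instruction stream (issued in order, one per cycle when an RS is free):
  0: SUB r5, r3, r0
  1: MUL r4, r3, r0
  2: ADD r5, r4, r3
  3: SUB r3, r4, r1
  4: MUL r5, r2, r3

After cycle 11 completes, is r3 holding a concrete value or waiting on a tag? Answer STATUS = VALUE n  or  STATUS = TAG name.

cycle 1: issue SUB r5<-Add1 // r0:8,r1:3,r2:6,r3:5,r4:1,r5:Add1
cycle 2: issue MUL r4<-Mul1 // r0:8,r1:3,r2:6,r3:5,r4:Mul1,r5:Add1
cycle 3: CDB Add1=-3; issue ADD r5<-Add1 // r0:8,r1:3,r2:6,r3:5,r4:Mul1,r5:Add1
cycle 4: issue SUB r3<-Add2 // r0:8,r1:3,r2:6,r3:Add2,r4:Mul1,r5:Add1
cycle 5: issue MUL r5<-Mul2 // r0:8,r1:3,r2:6,r3:Add2,r4:Mul1,r5:Mul2
cycle 6: - // r0:8,r1:3,r2:6,r3:Add2,r4:Mul1,r5:Mul2
cycle 7: CDB Mul1=40 // r0:8,r1:3,r2:6,r3:Add2,r4:40,r5:Mul2
cycle 8: - // r0:8,r1:3,r2:6,r3:Add2,r4:40,r5:Mul2
cycle 9: CDB Add1=45 // r0:8,r1:3,r2:6,r3:Add2,r4:40,r5:Mul2
cycle 10: CDB Add2=37 // r0:8,r1:3,r2:6,r3:37,r4:40,r5:Mul2
cycle 11: - // r0:8,r1:3,r2:6,r3:37,r4:40,r5:Mul2

STATUS = VALUE 37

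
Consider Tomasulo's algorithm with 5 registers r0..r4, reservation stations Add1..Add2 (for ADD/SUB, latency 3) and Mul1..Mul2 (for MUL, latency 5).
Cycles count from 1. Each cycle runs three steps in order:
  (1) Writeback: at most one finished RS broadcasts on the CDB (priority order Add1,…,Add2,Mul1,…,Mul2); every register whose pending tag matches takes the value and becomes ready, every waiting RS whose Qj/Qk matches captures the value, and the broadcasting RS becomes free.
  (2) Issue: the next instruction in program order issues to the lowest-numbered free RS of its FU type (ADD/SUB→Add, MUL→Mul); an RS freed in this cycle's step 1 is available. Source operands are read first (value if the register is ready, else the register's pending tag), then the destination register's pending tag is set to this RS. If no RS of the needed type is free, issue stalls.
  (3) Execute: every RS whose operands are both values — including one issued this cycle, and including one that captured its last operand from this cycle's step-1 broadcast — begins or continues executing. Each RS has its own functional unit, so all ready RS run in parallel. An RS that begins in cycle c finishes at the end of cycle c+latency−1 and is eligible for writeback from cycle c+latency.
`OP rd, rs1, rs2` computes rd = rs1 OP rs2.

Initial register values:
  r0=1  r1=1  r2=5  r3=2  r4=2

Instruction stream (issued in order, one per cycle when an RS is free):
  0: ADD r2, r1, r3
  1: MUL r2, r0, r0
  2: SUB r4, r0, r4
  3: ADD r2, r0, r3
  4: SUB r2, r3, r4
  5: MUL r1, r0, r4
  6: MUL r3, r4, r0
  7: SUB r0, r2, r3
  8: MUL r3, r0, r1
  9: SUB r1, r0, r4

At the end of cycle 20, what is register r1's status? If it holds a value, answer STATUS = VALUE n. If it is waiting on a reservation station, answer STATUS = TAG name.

STATUS = VALUE 5

cycle 1: issue ADD r2<-Add1 // r0:1,r1:1,r2:Add1,r3:2,r4:2
cycle 2: issue MUL r2<-Mul1 // r0:1,r1:1,r2:Mul1,r3:2,r4:2
cycle 3: issue SUB r4<-Add2 // r0:1,r1:1,r2:Mul1,r3:2,r4:Add2
cycle 4: CDB Add1=3; issue ADD r2<-Add1 // r0:1,r1:1,r2:Add1,r3:2,r4:Add2
cycle 5: stall // r0:1,r1:1,r2:Add1,r3:2,r4:Add2
cycle 6: CDB Add2=-1; issue SUB r2<-Add2 // r0:1,r1:1,r2:Add2,r3:2,r4:-1
cycle 7: CDB Add1=3; issue MUL r1<-Mul2 // r0:1,r1:Mul2,r2:Add2,r3:2,r4:-1
cycle 8: CDB Mul1=1; issue MUL r3<-Mul1 // r0:1,r1:Mul2,r2:Add2,r3:Mul1,r4:-1
cycle 9: CDB Add2=3; issue SUB r0<-Add1 // r0:Add1,r1:Mul2,r2:3,r3:Mul1,r4:-1
cycle 10: stall // r0:Add1,r1:Mul2,r2:3,r3:Mul1,r4:-1
cycle 11: stall // r0:Add1,r1:Mul2,r2:3,r3:Mul1,r4:-1
cycle 12: CDB Mul2=-1; issue MUL r3<-Mul2 // r0:Add1,r1:-1,r2:3,r3:Mul2,r4:-1
cycle 13: CDB Mul1=-1; issue SUB r1<-Add2 // r0:Add1,r1:Add2,r2:3,r3:Mul2,r4:-1
cycle 14: - // r0:Add1,r1:Add2,r2:3,r3:Mul2,r4:-1
cycle 15: - // r0:Add1,r1:Add2,r2:3,r3:Mul2,r4:-1
cycle 16: CDB Add1=4 // r0:4,r1:Add2,r2:3,r3:Mul2,r4:-1
cycle 17: - // r0:4,r1:Add2,r2:3,r3:Mul2,r4:-1
cycle 18: - // r0:4,r1:Add2,r2:3,r3:Mul2,r4:-1
cycle 19: CDB Add2=5 // r0:4,r1:5,r2:3,r3:Mul2,r4:-1
cycle 20: - // r0:4,r1:5,r2:3,r3:Mul2,r4:-1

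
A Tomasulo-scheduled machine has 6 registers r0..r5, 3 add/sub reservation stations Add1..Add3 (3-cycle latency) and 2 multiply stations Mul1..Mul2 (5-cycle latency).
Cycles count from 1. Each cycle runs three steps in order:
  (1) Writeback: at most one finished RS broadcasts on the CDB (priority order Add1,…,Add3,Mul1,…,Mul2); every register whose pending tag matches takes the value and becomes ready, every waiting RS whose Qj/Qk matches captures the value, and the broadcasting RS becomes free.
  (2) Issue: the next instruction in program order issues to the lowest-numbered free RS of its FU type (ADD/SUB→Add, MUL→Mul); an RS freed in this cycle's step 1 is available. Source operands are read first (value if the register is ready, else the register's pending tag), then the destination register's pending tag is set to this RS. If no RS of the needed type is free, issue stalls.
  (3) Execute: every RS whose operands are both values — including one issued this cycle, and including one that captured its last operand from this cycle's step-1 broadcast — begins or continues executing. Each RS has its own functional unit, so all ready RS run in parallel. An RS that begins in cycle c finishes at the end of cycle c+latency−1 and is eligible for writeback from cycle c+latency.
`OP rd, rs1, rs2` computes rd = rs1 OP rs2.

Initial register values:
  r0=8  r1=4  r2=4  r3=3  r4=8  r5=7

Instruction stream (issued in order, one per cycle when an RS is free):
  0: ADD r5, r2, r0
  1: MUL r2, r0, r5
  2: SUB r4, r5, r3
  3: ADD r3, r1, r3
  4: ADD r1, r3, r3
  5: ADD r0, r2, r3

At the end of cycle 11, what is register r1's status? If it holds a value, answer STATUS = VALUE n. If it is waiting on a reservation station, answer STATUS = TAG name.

STATUS = VALUE 14

c1: issue ADD r5<-Add1 | r0:8,r1:4,r2:4,r3:3,r4:8,r5:Add1
c2: issue MUL r2<-Mul1 | r0:8,r1:4,r2:Mul1,r3:3,r4:8,r5:Add1
c3: issue SUB r4<-Add2 | r0:8,r1:4,r2:Mul1,r3:3,r4:Add2,r5:Add1
c4: CDB Add1=12; issue ADD r3<-Add1 | r0:8,r1:4,r2:Mul1,r3:Add1,r4:Add2,r5:12
c5: issue ADD r1<-Add3 | r0:8,r1:Add3,r2:Mul1,r3:Add1,r4:Add2,r5:12
c6: stall | r0:8,r1:Add3,r2:Mul1,r3:Add1,r4:Add2,r5:12
c7: CDB Add1=7; issue ADD r0<-Add1 | r0:Add1,r1:Add3,r2:Mul1,r3:7,r4:Add2,r5:12
c8: CDB Add2=9 | r0:Add1,r1:Add3,r2:Mul1,r3:7,r4:9,r5:12
c9: CDB Mul1=96 | r0:Add1,r1:Add3,r2:96,r3:7,r4:9,r5:12
c10: CDB Add3=14 | r0:Add1,r1:14,r2:96,r3:7,r4:9,r5:12
c11: - | r0:Add1,r1:14,r2:96,r3:7,r4:9,r5:12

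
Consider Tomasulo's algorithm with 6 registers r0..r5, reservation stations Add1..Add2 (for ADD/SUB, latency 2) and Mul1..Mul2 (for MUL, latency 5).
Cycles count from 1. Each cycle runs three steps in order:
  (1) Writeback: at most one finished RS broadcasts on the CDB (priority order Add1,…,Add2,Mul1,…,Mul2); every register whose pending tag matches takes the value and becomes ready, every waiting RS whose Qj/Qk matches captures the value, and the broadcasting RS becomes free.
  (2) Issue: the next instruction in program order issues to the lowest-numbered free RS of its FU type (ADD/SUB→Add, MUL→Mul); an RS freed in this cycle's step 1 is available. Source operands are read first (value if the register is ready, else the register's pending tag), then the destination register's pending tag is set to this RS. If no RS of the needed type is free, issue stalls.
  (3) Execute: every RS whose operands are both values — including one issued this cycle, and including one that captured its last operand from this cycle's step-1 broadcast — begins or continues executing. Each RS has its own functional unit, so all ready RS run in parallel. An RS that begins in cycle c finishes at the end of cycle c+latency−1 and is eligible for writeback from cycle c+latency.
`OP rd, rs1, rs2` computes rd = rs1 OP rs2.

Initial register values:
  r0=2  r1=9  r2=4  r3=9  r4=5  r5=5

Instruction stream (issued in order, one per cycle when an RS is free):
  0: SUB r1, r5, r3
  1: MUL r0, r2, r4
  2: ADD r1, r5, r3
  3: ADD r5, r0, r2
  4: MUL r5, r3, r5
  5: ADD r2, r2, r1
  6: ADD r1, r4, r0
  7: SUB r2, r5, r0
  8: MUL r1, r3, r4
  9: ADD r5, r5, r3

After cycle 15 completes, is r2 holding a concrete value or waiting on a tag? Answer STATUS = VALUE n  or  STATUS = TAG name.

STATUS = TAG Add2

c1: issue SUB r1<-Add1 | r0:2,r1:Add1,r2:4,r3:9,r4:5,r5:5
c2: issue MUL r0<-Mul1 | r0:Mul1,r1:Add1,r2:4,r3:9,r4:5,r5:5
c3: CDB Add1=-4; issue ADD r1<-Add1 | r0:Mul1,r1:Add1,r2:4,r3:9,r4:5,r5:5
c4: issue ADD r5<-Add2 | r0:Mul1,r1:Add1,r2:4,r3:9,r4:5,r5:Add2
c5: CDB Add1=14; issue MUL r5<-Mul2 | r0:Mul1,r1:14,r2:4,r3:9,r4:5,r5:Mul2
c6: issue ADD r2<-Add1 | r0:Mul1,r1:14,r2:Add1,r3:9,r4:5,r5:Mul2
c7: CDB Mul1=20; stall | r0:20,r1:14,r2:Add1,r3:9,r4:5,r5:Mul2
c8: CDB Add1=18; issue ADD r1<-Add1 | r0:20,r1:Add1,r2:18,r3:9,r4:5,r5:Mul2
c9: CDB Add2=24; issue SUB r2<-Add2 | r0:20,r1:Add1,r2:Add2,r3:9,r4:5,r5:Mul2
c10: CDB Add1=25; issue MUL r1<-Mul1 | r0:20,r1:Mul1,r2:Add2,r3:9,r4:5,r5:Mul2
c11: issue ADD r5<-Add1 | r0:20,r1:Mul1,r2:Add2,r3:9,r4:5,r5:Add1
c12: - | r0:20,r1:Mul1,r2:Add2,r3:9,r4:5,r5:Add1
c13: - | r0:20,r1:Mul1,r2:Add2,r3:9,r4:5,r5:Add1
c14: CDB Mul2=216 | r0:20,r1:Mul1,r2:Add2,r3:9,r4:5,r5:Add1
c15: CDB Mul1=45 | r0:20,r1:45,r2:Add2,r3:9,r4:5,r5:Add1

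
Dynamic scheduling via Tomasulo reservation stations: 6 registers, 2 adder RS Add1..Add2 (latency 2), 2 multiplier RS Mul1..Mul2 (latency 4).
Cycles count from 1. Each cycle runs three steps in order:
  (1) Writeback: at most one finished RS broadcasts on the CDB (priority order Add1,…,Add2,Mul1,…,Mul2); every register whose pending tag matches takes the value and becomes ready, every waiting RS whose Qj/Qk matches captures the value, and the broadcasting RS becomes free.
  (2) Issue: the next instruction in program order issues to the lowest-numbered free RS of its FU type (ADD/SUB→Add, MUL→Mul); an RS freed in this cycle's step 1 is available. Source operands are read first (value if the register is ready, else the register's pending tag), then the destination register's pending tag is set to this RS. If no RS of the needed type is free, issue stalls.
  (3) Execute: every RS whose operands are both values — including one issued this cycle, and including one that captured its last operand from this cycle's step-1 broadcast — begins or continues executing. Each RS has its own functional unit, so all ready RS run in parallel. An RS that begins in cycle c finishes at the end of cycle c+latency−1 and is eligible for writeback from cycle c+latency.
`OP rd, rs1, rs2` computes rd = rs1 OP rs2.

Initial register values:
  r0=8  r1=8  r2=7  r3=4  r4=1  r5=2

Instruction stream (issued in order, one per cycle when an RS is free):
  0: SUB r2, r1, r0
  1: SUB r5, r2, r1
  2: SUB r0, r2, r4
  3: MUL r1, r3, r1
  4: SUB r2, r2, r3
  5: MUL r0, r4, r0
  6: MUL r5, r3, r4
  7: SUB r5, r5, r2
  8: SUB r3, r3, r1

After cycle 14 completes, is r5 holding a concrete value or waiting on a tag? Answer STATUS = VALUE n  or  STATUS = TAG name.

STATUS = TAG Add1

c1: issue SUB r2<-Add1 | r0:8,r1:8,r2:Add1,r3:4,r4:1,r5:2
c2: issue SUB r5<-Add2 | r0:8,r1:8,r2:Add1,r3:4,r4:1,r5:Add2
c3: CDB Add1=0; issue SUB r0<-Add1 | r0:Add1,r1:8,r2:0,r3:4,r4:1,r5:Add2
c4: issue MUL r1<-Mul1 | r0:Add1,r1:Mul1,r2:0,r3:4,r4:1,r5:Add2
c5: CDB Add1=-1; issue SUB r2<-Add1 | r0:-1,r1:Mul1,r2:Add1,r3:4,r4:1,r5:Add2
c6: CDB Add2=-8; issue MUL r0<-Mul2 | r0:Mul2,r1:Mul1,r2:Add1,r3:4,r4:1,r5:-8
c7: CDB Add1=-4; stall | r0:Mul2,r1:Mul1,r2:-4,r3:4,r4:1,r5:-8
c8: CDB Mul1=32; issue MUL r5<-Mul1 | r0:Mul2,r1:32,r2:-4,r3:4,r4:1,r5:Mul1
c9: issue SUB r5<-Add1 | r0:Mul2,r1:32,r2:-4,r3:4,r4:1,r5:Add1
c10: CDB Mul2=-1; issue SUB r3<-Add2 | r0:-1,r1:32,r2:-4,r3:Add2,r4:1,r5:Add1
c11: - | r0:-1,r1:32,r2:-4,r3:Add2,r4:1,r5:Add1
c12: CDB Add2=-28 | r0:-1,r1:32,r2:-4,r3:-28,r4:1,r5:Add1
c13: CDB Mul1=4 | r0:-1,r1:32,r2:-4,r3:-28,r4:1,r5:Add1
c14: - | r0:-1,r1:32,r2:-4,r3:-28,r4:1,r5:Add1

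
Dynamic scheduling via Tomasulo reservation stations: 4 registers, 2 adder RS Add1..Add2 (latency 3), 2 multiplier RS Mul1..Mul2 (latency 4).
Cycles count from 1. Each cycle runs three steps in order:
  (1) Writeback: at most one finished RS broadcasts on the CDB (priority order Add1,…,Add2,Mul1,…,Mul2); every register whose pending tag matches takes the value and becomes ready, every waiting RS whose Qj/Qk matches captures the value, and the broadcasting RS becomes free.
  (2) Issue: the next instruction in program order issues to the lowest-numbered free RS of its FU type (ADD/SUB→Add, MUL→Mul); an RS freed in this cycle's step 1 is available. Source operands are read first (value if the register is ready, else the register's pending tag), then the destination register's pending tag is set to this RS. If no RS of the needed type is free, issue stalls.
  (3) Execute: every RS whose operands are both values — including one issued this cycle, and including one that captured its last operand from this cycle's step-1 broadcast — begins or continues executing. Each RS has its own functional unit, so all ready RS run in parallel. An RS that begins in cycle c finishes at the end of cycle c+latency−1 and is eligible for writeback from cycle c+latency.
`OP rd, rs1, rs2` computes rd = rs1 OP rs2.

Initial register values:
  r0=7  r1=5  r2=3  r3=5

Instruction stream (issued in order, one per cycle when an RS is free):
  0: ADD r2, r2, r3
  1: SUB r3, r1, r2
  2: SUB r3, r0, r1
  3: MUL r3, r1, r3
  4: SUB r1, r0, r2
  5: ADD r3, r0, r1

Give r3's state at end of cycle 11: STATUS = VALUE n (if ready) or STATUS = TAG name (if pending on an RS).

STATUS = TAG Add2

c1: issue ADD r2<-Add1 | r0:7,r1:5,r2:Add1,r3:5
c2: issue SUB r3<-Add2 | r0:7,r1:5,r2:Add1,r3:Add2
c3: stall | r0:7,r1:5,r2:Add1,r3:Add2
c4: CDB Add1=8; issue SUB r3<-Add1 | r0:7,r1:5,r2:8,r3:Add1
c5: issue MUL r3<-Mul1 | r0:7,r1:5,r2:8,r3:Mul1
c6: stall | r0:7,r1:5,r2:8,r3:Mul1
c7: CDB Add1=2; issue SUB r1<-Add1 | r0:7,r1:Add1,r2:8,r3:Mul1
c8: CDB Add2=-3; issue ADD r3<-Add2 | r0:7,r1:Add1,r2:8,r3:Add2
c9: - | r0:7,r1:Add1,r2:8,r3:Add2
c10: CDB Add1=-1 | r0:7,r1:-1,r2:8,r3:Add2
c11: CDB Mul1=10 | r0:7,r1:-1,r2:8,r3:Add2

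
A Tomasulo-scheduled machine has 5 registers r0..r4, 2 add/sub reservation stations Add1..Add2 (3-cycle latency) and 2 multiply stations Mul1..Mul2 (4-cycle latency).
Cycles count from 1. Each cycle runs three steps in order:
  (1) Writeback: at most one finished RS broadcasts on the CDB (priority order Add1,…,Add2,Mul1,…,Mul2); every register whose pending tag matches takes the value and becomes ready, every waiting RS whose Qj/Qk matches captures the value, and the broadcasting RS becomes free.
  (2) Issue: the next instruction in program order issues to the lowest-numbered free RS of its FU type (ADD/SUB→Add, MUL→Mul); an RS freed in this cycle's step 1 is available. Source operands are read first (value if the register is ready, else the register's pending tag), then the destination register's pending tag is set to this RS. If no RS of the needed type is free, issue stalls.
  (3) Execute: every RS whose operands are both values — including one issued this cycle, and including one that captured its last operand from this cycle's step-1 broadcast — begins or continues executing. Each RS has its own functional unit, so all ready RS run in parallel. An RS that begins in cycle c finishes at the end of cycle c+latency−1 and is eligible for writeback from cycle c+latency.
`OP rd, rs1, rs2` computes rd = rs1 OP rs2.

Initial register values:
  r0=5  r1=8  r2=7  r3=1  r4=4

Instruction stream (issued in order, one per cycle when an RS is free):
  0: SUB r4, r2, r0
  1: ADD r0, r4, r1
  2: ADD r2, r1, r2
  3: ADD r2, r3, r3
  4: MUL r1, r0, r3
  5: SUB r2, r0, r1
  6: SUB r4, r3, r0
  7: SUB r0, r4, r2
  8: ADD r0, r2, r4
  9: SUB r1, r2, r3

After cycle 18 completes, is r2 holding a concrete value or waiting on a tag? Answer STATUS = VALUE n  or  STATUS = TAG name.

cycle 1: issue SUB r4<-Add1 // r0:5,r1:8,r2:7,r3:1,r4:Add1
cycle 2: issue ADD r0<-Add2 // r0:Add2,r1:8,r2:7,r3:1,r4:Add1
cycle 3: stall // r0:Add2,r1:8,r2:7,r3:1,r4:Add1
cycle 4: CDB Add1=2; issue ADD r2<-Add1 // r0:Add2,r1:8,r2:Add1,r3:1,r4:2
cycle 5: stall // r0:Add2,r1:8,r2:Add1,r3:1,r4:2
cycle 6: stall // r0:Add2,r1:8,r2:Add1,r3:1,r4:2
cycle 7: CDB Add1=15; issue ADD r2<-Add1 // r0:Add2,r1:8,r2:Add1,r3:1,r4:2
cycle 8: CDB Add2=10; issue MUL r1<-Mul1 // r0:10,r1:Mul1,r2:Add1,r3:1,r4:2
cycle 9: issue SUB r2<-Add2 // r0:10,r1:Mul1,r2:Add2,r3:1,r4:2
cycle 10: CDB Add1=2; issue SUB r4<-Add1 // r0:10,r1:Mul1,r2:Add2,r3:1,r4:Add1
cycle 11: stall // r0:10,r1:Mul1,r2:Add2,r3:1,r4:Add1
cycle 12: CDB Mul1=10; stall // r0:10,r1:10,r2:Add2,r3:1,r4:Add1
cycle 13: CDB Add1=-9; issue SUB r0<-Add1 // r0:Add1,r1:10,r2:Add2,r3:1,r4:-9
cycle 14: stall // r0:Add1,r1:10,r2:Add2,r3:1,r4:-9
cycle 15: CDB Add2=0; issue ADD r0<-Add2 // r0:Add2,r1:10,r2:0,r3:1,r4:-9
cycle 16: stall // r0:Add2,r1:10,r2:0,r3:1,r4:-9
cycle 17: stall // r0:Add2,r1:10,r2:0,r3:1,r4:-9
cycle 18: CDB Add1=-9; issue SUB r1<-Add1 // r0:Add2,r1:Add1,r2:0,r3:1,r4:-9

STATUS = VALUE 0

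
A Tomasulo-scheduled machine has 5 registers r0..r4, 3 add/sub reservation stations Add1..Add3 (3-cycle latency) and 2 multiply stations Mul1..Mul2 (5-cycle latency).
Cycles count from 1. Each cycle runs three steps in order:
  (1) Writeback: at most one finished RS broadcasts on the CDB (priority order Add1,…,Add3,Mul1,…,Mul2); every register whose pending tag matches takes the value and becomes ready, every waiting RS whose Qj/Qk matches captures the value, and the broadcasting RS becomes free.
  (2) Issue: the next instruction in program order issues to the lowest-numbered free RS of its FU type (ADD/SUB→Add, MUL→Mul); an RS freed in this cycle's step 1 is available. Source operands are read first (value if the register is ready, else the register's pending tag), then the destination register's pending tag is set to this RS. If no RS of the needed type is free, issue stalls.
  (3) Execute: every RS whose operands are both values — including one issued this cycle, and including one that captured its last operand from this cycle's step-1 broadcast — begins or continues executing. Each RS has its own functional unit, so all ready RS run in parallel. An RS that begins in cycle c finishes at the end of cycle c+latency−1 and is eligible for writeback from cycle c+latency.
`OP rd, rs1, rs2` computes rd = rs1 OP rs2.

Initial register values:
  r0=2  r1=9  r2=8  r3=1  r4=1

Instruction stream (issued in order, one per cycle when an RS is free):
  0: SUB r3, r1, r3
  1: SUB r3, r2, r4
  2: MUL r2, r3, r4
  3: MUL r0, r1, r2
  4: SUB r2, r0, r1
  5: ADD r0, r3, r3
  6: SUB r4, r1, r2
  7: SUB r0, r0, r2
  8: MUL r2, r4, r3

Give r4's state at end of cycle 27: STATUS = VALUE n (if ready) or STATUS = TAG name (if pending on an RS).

STATUS = VALUE -45

c1: issue SUB r3<-Add1 | r0:2,r1:9,r2:8,r3:Add1,r4:1
c2: issue SUB r3<-Add2 | r0:2,r1:9,r2:8,r3:Add2,r4:1
c3: issue MUL r2<-Mul1 | r0:2,r1:9,r2:Mul1,r3:Add2,r4:1
c4: CDB Add1=8; issue MUL r0<-Mul2 | r0:Mul2,r1:9,r2:Mul1,r3:Add2,r4:1
c5: CDB Add2=7; issue SUB r2<-Add1 | r0:Mul2,r1:9,r2:Add1,r3:7,r4:1
c6: issue ADD r0<-Add2 | r0:Add2,r1:9,r2:Add1,r3:7,r4:1
c7: issue SUB r4<-Add3 | r0:Add2,r1:9,r2:Add1,r3:7,r4:Add3
c8: stall | r0:Add2,r1:9,r2:Add1,r3:7,r4:Add3
c9: CDB Add2=14; issue SUB r0<-Add2 | r0:Add2,r1:9,r2:Add1,r3:7,r4:Add3
c10: CDB Mul1=7; issue MUL r2<-Mul1 | r0:Add2,r1:9,r2:Mul1,r3:7,r4:Add3
c11: - | r0:Add2,r1:9,r2:Mul1,r3:7,r4:Add3
c12: - | r0:Add2,r1:9,r2:Mul1,r3:7,r4:Add3
c13: - | r0:Add2,r1:9,r2:Mul1,r3:7,r4:Add3
c14: - | r0:Add2,r1:9,r2:Mul1,r3:7,r4:Add3
c15: CDB Mul2=63 | r0:Add2,r1:9,r2:Mul1,r3:7,r4:Add3
c16: - | r0:Add2,r1:9,r2:Mul1,r3:7,r4:Add3
c17: - | r0:Add2,r1:9,r2:Mul1,r3:7,r4:Add3
c18: CDB Add1=54 | r0:Add2,r1:9,r2:Mul1,r3:7,r4:Add3
c19: - | r0:Add2,r1:9,r2:Mul1,r3:7,r4:Add3
c20: - | r0:Add2,r1:9,r2:Mul1,r3:7,r4:Add3
c21: CDB Add2=-40 | r0:-40,r1:9,r2:Mul1,r3:7,r4:Add3
c22: CDB Add3=-45 | r0:-40,r1:9,r2:Mul1,r3:7,r4:-45
c23: - | r0:-40,r1:9,r2:Mul1,r3:7,r4:-45
c24: - | r0:-40,r1:9,r2:Mul1,r3:7,r4:-45
c25: - | r0:-40,r1:9,r2:Mul1,r3:7,r4:-45
c26: - | r0:-40,r1:9,r2:Mul1,r3:7,r4:-45
c27: CDB Mul1=-315 | r0:-40,r1:9,r2:-315,r3:7,r4:-45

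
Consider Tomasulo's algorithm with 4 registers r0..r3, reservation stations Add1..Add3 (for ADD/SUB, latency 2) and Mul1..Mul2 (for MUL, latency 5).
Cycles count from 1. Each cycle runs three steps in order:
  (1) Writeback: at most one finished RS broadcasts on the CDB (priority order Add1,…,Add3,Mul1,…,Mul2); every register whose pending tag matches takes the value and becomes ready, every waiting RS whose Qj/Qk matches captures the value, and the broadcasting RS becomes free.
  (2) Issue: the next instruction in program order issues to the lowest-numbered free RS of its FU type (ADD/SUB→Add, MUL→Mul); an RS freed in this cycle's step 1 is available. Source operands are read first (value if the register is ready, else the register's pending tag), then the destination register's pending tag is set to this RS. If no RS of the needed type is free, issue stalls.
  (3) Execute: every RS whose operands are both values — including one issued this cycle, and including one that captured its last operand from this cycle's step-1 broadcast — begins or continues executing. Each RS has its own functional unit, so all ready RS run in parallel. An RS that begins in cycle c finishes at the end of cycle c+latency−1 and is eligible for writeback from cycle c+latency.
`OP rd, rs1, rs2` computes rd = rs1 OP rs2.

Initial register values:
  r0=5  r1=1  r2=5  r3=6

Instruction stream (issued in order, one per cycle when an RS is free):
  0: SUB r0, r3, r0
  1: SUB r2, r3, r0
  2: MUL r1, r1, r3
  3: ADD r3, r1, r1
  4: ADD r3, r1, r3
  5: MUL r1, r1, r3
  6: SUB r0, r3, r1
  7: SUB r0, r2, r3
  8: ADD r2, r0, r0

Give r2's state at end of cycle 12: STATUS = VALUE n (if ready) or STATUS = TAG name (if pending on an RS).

cycle 1: issue SUB r0<-Add1 // r0:Add1,r1:1,r2:5,r3:6
cycle 2: issue SUB r2<-Add2 // r0:Add1,r1:1,r2:Add2,r3:6
cycle 3: CDB Add1=1; issue MUL r1<-Mul1 // r0:1,r1:Mul1,r2:Add2,r3:6
cycle 4: issue ADD r3<-Add1 // r0:1,r1:Mul1,r2:Add2,r3:Add1
cycle 5: CDB Add2=5; issue ADD r3<-Add2 // r0:1,r1:Mul1,r2:5,r3:Add2
cycle 6: issue MUL r1<-Mul2 // r0:1,r1:Mul2,r2:5,r3:Add2
cycle 7: issue SUB r0<-Add3 // r0:Add3,r1:Mul2,r2:5,r3:Add2
cycle 8: CDB Mul1=6; stall // r0:Add3,r1:Mul2,r2:5,r3:Add2
cycle 9: stall // r0:Add3,r1:Mul2,r2:5,r3:Add2
cycle 10: CDB Add1=12; issue SUB r0<-Add1 // r0:Add1,r1:Mul2,r2:5,r3:Add2
cycle 11: stall // r0:Add1,r1:Mul2,r2:5,r3:Add2
cycle 12: CDB Add2=18; issue ADD r2<-Add2 // r0:Add1,r1:Mul2,r2:Add2,r3:18

STATUS = TAG Add2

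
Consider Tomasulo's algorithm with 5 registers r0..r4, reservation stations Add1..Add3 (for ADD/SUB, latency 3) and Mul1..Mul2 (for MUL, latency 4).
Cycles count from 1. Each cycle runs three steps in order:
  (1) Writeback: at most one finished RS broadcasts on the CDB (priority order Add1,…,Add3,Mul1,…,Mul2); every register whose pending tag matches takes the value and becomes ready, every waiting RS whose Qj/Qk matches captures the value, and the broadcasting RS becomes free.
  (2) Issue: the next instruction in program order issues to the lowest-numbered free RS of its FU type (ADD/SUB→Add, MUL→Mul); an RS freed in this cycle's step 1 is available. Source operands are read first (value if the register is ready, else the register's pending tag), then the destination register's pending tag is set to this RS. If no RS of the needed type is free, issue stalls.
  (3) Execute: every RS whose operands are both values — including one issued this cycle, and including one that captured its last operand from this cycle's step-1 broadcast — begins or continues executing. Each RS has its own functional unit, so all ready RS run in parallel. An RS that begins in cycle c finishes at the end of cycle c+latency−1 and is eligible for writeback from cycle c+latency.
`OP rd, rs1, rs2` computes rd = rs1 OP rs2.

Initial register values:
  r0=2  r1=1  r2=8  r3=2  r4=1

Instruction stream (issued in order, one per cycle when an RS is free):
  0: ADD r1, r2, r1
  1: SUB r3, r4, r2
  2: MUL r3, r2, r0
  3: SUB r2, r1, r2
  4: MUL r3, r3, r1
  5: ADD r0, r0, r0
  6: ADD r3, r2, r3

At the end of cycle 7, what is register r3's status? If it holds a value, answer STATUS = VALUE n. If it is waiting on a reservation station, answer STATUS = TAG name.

STATUS = TAG Add1

cycle 1: issue ADD r1<-Add1 // r0:2,r1:Add1,r2:8,r3:2,r4:1
cycle 2: issue SUB r3<-Add2 // r0:2,r1:Add1,r2:8,r3:Add2,r4:1
cycle 3: issue MUL r3<-Mul1 // r0:2,r1:Add1,r2:8,r3:Mul1,r4:1
cycle 4: CDB Add1=9; issue SUB r2<-Add1 // r0:2,r1:9,r2:Add1,r3:Mul1,r4:1
cycle 5: CDB Add2=-7; issue MUL r3<-Mul2 // r0:2,r1:9,r2:Add1,r3:Mul2,r4:1
cycle 6: issue ADD r0<-Add2 // r0:Add2,r1:9,r2:Add1,r3:Mul2,r4:1
cycle 7: CDB Add1=1; issue ADD r3<-Add1 // r0:Add2,r1:9,r2:1,r3:Add1,r4:1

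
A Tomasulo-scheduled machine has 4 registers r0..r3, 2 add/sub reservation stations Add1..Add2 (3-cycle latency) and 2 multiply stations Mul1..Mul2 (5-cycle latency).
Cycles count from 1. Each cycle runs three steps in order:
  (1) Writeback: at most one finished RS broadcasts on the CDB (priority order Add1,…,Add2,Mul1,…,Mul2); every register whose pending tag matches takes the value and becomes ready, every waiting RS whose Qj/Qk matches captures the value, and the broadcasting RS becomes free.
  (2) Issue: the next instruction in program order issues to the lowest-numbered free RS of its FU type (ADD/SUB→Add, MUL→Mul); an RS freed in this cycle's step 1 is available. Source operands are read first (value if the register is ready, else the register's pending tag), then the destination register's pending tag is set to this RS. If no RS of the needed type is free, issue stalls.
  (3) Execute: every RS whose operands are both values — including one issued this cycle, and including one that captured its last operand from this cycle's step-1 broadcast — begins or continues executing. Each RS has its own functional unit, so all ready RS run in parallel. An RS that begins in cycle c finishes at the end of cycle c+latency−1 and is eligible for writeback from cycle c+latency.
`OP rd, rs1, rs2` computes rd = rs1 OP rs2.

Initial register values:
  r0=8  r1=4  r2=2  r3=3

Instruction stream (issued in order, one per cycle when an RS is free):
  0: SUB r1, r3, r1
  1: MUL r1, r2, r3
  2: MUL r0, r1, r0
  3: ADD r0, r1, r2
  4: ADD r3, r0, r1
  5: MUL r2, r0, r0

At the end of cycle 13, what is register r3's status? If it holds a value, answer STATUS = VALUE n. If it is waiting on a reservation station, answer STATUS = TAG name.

cycle 1: issue SUB r1<-Add1 // r0:8,r1:Add1,r2:2,r3:3
cycle 2: issue MUL r1<-Mul1 // r0:8,r1:Mul1,r2:2,r3:3
cycle 3: issue MUL r0<-Mul2 // r0:Mul2,r1:Mul1,r2:2,r3:3
cycle 4: CDB Add1=-1; issue ADD r0<-Add1 // r0:Add1,r1:Mul1,r2:2,r3:3
cycle 5: issue ADD r3<-Add2 // r0:Add1,r1:Mul1,r2:2,r3:Add2
cycle 6: stall // r0:Add1,r1:Mul1,r2:2,r3:Add2
cycle 7: CDB Mul1=6; issue MUL r2<-Mul1 // r0:Add1,r1:6,r2:Mul1,r3:Add2
cycle 8: - // r0:Add1,r1:6,r2:Mul1,r3:Add2
cycle 9: - // r0:Add1,r1:6,r2:Mul1,r3:Add2
cycle 10: CDB Add1=8 // r0:8,r1:6,r2:Mul1,r3:Add2
cycle 11: - // r0:8,r1:6,r2:Mul1,r3:Add2
cycle 12: CDB Mul2=48 // r0:8,r1:6,r2:Mul1,r3:Add2
cycle 13: CDB Add2=14 // r0:8,r1:6,r2:Mul1,r3:14

STATUS = VALUE 14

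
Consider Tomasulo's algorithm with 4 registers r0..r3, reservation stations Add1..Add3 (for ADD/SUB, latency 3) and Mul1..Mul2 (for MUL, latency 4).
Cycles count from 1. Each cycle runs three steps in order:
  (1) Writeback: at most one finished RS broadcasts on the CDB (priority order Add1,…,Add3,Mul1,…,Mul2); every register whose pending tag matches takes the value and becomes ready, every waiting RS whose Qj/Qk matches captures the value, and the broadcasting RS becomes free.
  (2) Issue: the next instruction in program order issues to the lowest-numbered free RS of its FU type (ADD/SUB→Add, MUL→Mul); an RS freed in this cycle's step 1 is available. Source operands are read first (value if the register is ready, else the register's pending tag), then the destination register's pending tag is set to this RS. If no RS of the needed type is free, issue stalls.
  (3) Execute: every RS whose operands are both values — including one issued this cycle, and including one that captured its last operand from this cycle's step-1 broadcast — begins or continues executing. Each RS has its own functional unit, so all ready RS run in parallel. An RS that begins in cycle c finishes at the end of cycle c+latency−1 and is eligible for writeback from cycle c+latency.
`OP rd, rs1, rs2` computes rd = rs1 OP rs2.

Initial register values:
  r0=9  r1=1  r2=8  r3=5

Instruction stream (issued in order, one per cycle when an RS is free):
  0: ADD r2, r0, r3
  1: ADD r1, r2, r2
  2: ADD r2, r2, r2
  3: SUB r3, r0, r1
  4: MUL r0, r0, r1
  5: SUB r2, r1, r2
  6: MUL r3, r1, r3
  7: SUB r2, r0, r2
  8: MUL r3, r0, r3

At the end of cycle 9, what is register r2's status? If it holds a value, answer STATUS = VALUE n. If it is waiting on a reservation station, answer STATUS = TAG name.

STATUS = TAG Add3

c1: issue ADD r2<-Add1 | r0:9,r1:1,r2:Add1,r3:5
c2: issue ADD r1<-Add2 | r0:9,r1:Add2,r2:Add1,r3:5
c3: issue ADD r2<-Add3 | r0:9,r1:Add2,r2:Add3,r3:5
c4: CDB Add1=14; issue SUB r3<-Add1 | r0:9,r1:Add2,r2:Add3,r3:Add1
c5: issue MUL r0<-Mul1 | r0:Mul1,r1:Add2,r2:Add3,r3:Add1
c6: stall | r0:Mul1,r1:Add2,r2:Add3,r3:Add1
c7: CDB Add2=28; issue SUB r2<-Add2 | r0:Mul1,r1:28,r2:Add2,r3:Add1
c8: CDB Add3=28; issue MUL r3<-Mul2 | r0:Mul1,r1:28,r2:Add2,r3:Mul2
c9: issue SUB r2<-Add3 | r0:Mul1,r1:28,r2:Add3,r3:Mul2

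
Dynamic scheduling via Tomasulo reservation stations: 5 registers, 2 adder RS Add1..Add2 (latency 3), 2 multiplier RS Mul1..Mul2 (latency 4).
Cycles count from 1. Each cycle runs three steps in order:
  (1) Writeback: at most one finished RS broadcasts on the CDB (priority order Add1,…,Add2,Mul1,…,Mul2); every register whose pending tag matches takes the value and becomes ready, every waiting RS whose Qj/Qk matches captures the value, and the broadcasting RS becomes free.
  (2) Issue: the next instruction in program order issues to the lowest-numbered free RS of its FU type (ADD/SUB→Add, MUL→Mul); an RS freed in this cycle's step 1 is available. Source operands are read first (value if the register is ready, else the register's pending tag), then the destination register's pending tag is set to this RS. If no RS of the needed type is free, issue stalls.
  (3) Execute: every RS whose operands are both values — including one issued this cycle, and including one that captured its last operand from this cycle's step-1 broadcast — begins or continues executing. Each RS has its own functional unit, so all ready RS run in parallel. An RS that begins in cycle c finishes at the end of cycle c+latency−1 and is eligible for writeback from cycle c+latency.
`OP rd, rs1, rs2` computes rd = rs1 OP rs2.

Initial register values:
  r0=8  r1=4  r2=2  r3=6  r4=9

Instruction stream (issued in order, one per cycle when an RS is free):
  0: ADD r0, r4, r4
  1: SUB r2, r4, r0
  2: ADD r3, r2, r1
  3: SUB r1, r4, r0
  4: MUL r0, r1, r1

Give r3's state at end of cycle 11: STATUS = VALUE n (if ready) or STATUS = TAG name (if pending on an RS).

STATUS = VALUE -5

  c1: issue ADD r0<-Add1  regs: r0:Add1,r1:4,r2:2,r3:6,r4:9
  c2: issue SUB r2<-Add2  regs: r0:Add1,r1:4,r2:Add2,r3:6,r4:9
  c3: stall  regs: r0:Add1,r1:4,r2:Add2,r3:6,r4:9
  c4: CDB Add1=18; issue ADD r3<-Add1  regs: r0:18,r1:4,r2:Add2,r3:Add1,r4:9
  c5: stall  regs: r0:18,r1:4,r2:Add2,r3:Add1,r4:9
  c6: stall  regs: r0:18,r1:4,r2:Add2,r3:Add1,r4:9
  c7: CDB Add2=-9; issue SUB r1<-Add2  regs: r0:18,r1:Add2,r2:-9,r3:Add1,r4:9
  c8: issue MUL r0<-Mul1  regs: r0:Mul1,r1:Add2,r2:-9,r3:Add1,r4:9
  c9: -  regs: r0:Mul1,r1:Add2,r2:-9,r3:Add1,r4:9
  c10: CDB Add1=-5  regs: r0:Mul1,r1:Add2,r2:-9,r3:-5,r4:9
  c11: CDB Add2=-9  regs: r0:Mul1,r1:-9,r2:-9,r3:-5,r4:9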